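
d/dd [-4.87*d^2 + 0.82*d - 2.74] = 0.82 - 9.74*d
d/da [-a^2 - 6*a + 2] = -2*a - 6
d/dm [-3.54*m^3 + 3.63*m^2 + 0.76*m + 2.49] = -10.62*m^2 + 7.26*m + 0.76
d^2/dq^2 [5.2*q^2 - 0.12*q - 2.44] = 10.4000000000000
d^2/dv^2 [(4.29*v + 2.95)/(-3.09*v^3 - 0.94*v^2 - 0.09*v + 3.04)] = (-245.768094*v^5 - 412.767144*v^4 - 142.29231*v^3 - 504.144618*v^2 - 241.318764*v - 19.255118)/(29.503629*v^9 + 26.925642*v^8 + 10.768959*v^7 - 84.679604*v^6 - 52.666245*v^5 - 13.108134*v^4 + 84.127257*v^3 + 25.98744*v^2 + 2.495232*v - 28.094464)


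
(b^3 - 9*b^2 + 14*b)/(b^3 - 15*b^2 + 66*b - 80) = b*(b - 7)/(b^2 - 13*b + 40)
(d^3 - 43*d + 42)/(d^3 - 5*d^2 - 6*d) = (d^2 + 6*d - 7)/(d*(d + 1))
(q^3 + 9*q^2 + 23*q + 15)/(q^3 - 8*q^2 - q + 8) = (q^2 + 8*q + 15)/(q^2 - 9*q + 8)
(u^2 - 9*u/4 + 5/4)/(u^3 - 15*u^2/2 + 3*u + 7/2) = (4*u - 5)/(2*(2*u^2 - 13*u - 7))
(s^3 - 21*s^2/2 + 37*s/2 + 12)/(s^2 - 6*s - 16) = (2*s^2 - 5*s - 3)/(2*(s + 2))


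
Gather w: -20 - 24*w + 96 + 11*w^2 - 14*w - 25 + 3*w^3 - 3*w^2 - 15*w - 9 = 3*w^3 + 8*w^2 - 53*w + 42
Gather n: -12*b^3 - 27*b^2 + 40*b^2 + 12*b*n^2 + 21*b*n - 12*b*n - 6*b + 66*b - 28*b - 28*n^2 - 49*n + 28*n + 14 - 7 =-12*b^3 + 13*b^2 + 32*b + n^2*(12*b - 28) + n*(9*b - 21) + 7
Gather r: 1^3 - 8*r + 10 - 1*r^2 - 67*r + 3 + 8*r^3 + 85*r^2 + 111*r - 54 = 8*r^3 + 84*r^2 + 36*r - 40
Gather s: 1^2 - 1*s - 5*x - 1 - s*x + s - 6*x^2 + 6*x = -s*x - 6*x^2 + x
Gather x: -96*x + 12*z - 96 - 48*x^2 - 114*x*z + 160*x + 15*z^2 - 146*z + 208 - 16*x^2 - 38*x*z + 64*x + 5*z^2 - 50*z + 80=-64*x^2 + x*(128 - 152*z) + 20*z^2 - 184*z + 192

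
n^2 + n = n*(n + 1)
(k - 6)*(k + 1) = k^2 - 5*k - 6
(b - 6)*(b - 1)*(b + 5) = b^3 - 2*b^2 - 29*b + 30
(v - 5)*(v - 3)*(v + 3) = v^3 - 5*v^2 - 9*v + 45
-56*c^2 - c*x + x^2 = (-8*c + x)*(7*c + x)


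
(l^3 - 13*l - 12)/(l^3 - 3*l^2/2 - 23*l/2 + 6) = 2*(l + 1)/(2*l - 1)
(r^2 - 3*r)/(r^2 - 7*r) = (r - 3)/(r - 7)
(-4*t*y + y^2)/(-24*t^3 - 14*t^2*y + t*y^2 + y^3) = y/(6*t^2 + 5*t*y + y^2)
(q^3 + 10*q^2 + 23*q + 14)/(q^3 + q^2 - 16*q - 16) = (q^2 + 9*q + 14)/(q^2 - 16)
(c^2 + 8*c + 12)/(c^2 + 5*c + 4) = (c^2 + 8*c + 12)/(c^2 + 5*c + 4)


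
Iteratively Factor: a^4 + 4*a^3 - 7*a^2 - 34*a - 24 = (a - 3)*(a^3 + 7*a^2 + 14*a + 8) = (a - 3)*(a + 2)*(a^2 + 5*a + 4) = (a - 3)*(a + 1)*(a + 2)*(a + 4)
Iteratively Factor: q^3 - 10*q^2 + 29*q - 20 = (q - 5)*(q^2 - 5*q + 4) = (q - 5)*(q - 4)*(q - 1)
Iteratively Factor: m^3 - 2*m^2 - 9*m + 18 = (m + 3)*(m^2 - 5*m + 6) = (m - 3)*(m + 3)*(m - 2)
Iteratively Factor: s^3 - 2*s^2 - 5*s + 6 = (s - 1)*(s^2 - s - 6) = (s - 1)*(s + 2)*(s - 3)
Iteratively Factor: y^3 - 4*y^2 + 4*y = (y)*(y^2 - 4*y + 4) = y*(y - 2)*(y - 2)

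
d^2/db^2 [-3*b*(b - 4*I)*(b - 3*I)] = -18*b + 42*I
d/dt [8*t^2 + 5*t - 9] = 16*t + 5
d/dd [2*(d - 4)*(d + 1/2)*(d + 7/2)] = 6*d^2 - 57/2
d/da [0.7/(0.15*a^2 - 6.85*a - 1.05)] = (4.795 - 0.21*a)/(-0.15*a^2 + 6.85*a + 1.05)^2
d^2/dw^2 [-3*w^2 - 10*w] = -6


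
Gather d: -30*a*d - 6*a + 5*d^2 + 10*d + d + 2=-6*a + 5*d^2 + d*(11 - 30*a) + 2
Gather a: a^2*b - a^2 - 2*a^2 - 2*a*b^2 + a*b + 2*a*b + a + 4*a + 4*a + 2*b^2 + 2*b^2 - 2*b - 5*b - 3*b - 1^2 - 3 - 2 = a^2*(b - 3) + a*(-2*b^2 + 3*b + 9) + 4*b^2 - 10*b - 6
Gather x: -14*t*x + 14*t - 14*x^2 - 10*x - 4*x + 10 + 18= 14*t - 14*x^2 + x*(-14*t - 14) + 28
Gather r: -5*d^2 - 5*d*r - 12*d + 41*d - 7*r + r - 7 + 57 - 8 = -5*d^2 + 29*d + r*(-5*d - 6) + 42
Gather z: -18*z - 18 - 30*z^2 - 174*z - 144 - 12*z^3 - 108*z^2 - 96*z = -12*z^3 - 138*z^2 - 288*z - 162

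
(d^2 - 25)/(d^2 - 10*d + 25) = (d + 5)/(d - 5)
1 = 1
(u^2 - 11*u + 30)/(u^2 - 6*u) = (u - 5)/u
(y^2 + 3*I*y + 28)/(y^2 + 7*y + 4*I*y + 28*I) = (y^2 + 3*I*y + 28)/(y^2 + y*(7 + 4*I) + 28*I)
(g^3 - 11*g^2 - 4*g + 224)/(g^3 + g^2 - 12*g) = (g^2 - 15*g + 56)/(g*(g - 3))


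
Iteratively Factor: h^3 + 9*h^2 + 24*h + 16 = (h + 1)*(h^2 + 8*h + 16) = (h + 1)*(h + 4)*(h + 4)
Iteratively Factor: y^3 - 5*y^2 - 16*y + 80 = (y - 5)*(y^2 - 16) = (y - 5)*(y - 4)*(y + 4)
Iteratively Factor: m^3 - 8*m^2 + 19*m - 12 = (m - 4)*(m^2 - 4*m + 3) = (m - 4)*(m - 3)*(m - 1)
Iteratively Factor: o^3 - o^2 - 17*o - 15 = (o - 5)*(o^2 + 4*o + 3) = (o - 5)*(o + 3)*(o + 1)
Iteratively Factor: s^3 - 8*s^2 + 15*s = (s)*(s^2 - 8*s + 15) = s*(s - 3)*(s - 5)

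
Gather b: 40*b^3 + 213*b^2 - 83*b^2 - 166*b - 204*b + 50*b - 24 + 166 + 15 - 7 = 40*b^3 + 130*b^2 - 320*b + 150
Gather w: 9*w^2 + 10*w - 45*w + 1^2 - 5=9*w^2 - 35*w - 4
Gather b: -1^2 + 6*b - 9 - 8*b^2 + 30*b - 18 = -8*b^2 + 36*b - 28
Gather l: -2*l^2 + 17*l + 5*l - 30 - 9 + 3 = -2*l^2 + 22*l - 36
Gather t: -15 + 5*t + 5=5*t - 10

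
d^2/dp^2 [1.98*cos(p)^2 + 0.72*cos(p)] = -0.72*cos(p) - 3.96*cos(2*p)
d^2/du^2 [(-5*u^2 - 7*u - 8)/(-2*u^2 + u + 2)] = 4*(19*u^3 + 78*u^2 + 18*u + 23)/(8*u^6 - 12*u^5 - 18*u^4 + 23*u^3 + 18*u^2 - 12*u - 8)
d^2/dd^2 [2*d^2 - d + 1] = 4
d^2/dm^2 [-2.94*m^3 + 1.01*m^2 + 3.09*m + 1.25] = 2.02 - 17.64*m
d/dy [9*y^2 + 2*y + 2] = 18*y + 2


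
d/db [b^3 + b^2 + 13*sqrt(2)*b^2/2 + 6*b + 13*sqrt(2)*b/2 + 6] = 3*b^2 + 2*b + 13*sqrt(2)*b + 6 + 13*sqrt(2)/2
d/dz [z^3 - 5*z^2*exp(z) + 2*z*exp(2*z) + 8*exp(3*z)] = -5*z^2*exp(z) + 3*z^2 + 4*z*exp(2*z) - 10*z*exp(z) + 24*exp(3*z) + 2*exp(2*z)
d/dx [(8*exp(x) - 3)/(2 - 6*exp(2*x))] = (12*exp(2*x) - 9*exp(x) + 4)*exp(x)/(9*exp(4*x) - 6*exp(2*x) + 1)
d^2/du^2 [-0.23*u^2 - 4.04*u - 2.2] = -0.460000000000000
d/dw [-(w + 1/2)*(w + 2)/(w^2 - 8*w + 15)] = 7*(3*w^2 - 8*w - 13)/(2*(w^4 - 16*w^3 + 94*w^2 - 240*w + 225))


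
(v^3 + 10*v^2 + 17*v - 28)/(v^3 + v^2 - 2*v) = (v^2 + 11*v + 28)/(v*(v + 2))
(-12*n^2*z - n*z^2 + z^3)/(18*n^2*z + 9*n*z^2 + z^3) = (-4*n + z)/(6*n + z)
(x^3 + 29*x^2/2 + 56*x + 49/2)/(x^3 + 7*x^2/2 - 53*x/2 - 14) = (x + 7)/(x - 4)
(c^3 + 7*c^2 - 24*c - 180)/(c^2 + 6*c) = c + 1 - 30/c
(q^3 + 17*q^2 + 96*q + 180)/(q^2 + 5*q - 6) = (q^2 + 11*q + 30)/(q - 1)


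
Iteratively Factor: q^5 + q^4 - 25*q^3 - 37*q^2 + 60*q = (q)*(q^4 + q^3 - 25*q^2 - 37*q + 60) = q*(q - 1)*(q^3 + 2*q^2 - 23*q - 60) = q*(q - 1)*(q + 3)*(q^2 - q - 20) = q*(q - 1)*(q + 3)*(q + 4)*(q - 5)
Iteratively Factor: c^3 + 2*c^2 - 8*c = (c - 2)*(c^2 + 4*c) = c*(c - 2)*(c + 4)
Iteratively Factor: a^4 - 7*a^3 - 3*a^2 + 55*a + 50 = (a - 5)*(a^3 - 2*a^2 - 13*a - 10) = (a - 5)*(a + 1)*(a^2 - 3*a - 10) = (a - 5)^2*(a + 1)*(a + 2)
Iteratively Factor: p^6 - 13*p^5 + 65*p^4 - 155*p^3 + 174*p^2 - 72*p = (p - 3)*(p^5 - 10*p^4 + 35*p^3 - 50*p^2 + 24*p) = (p - 4)*(p - 3)*(p^4 - 6*p^3 + 11*p^2 - 6*p) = (p - 4)*(p - 3)*(p - 2)*(p^3 - 4*p^2 + 3*p) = (p - 4)*(p - 3)^2*(p - 2)*(p^2 - p) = (p - 4)*(p - 3)^2*(p - 2)*(p - 1)*(p)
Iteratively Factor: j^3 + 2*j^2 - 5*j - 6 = (j - 2)*(j^2 + 4*j + 3) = (j - 2)*(j + 3)*(j + 1)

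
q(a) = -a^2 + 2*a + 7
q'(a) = 2 - 2*a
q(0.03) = 7.06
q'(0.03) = 1.94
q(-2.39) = -3.49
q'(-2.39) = 6.78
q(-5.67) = -36.49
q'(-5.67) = 13.34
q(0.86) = 7.98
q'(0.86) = 0.28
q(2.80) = 4.76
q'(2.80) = -3.60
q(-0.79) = 4.80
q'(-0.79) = 3.58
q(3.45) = 2.00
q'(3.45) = -4.90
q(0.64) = 7.87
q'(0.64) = 0.72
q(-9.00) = -92.00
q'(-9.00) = 20.00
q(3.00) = 4.00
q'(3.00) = -4.00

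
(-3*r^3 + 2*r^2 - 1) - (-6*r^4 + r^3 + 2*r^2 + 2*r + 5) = 6*r^4 - 4*r^3 - 2*r - 6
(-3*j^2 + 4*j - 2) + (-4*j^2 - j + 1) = -7*j^2 + 3*j - 1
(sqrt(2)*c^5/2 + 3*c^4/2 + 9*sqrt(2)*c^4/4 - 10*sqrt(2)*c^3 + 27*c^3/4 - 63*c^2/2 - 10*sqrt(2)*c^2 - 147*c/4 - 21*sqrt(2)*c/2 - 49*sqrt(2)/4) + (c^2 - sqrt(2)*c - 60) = sqrt(2)*c^5/2 + 3*c^4/2 + 9*sqrt(2)*c^4/4 - 10*sqrt(2)*c^3 + 27*c^3/4 - 61*c^2/2 - 10*sqrt(2)*c^2 - 147*c/4 - 23*sqrt(2)*c/2 - 60 - 49*sqrt(2)/4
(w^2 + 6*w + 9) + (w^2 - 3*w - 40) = 2*w^2 + 3*w - 31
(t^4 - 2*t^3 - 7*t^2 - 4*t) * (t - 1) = t^5 - 3*t^4 - 5*t^3 + 3*t^2 + 4*t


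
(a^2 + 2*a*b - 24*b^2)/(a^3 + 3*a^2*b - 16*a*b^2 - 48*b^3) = (a + 6*b)/(a^2 + 7*a*b + 12*b^2)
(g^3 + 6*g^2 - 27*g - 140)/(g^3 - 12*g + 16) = (g^2 + 2*g - 35)/(g^2 - 4*g + 4)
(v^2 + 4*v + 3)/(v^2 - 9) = (v + 1)/(v - 3)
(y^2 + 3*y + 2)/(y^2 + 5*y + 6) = (y + 1)/(y + 3)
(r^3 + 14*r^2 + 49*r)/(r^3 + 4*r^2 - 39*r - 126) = r*(r + 7)/(r^2 - 3*r - 18)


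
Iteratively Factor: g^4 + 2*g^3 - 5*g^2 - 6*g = (g - 2)*(g^3 + 4*g^2 + 3*g) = g*(g - 2)*(g^2 + 4*g + 3) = g*(g - 2)*(g + 1)*(g + 3)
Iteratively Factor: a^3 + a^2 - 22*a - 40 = (a + 2)*(a^2 - a - 20) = (a - 5)*(a + 2)*(a + 4)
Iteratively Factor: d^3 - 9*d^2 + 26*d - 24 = (d - 2)*(d^2 - 7*d + 12) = (d - 4)*(d - 2)*(d - 3)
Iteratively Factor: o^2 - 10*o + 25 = (o - 5)*(o - 5)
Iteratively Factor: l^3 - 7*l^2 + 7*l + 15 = (l - 5)*(l^2 - 2*l - 3) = (l - 5)*(l + 1)*(l - 3)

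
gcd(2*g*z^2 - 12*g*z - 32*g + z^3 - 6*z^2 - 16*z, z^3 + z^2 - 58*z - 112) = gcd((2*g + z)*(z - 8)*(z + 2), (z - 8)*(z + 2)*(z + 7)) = z^2 - 6*z - 16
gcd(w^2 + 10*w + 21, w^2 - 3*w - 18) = w + 3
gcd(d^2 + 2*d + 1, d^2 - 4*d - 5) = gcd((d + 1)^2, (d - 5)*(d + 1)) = d + 1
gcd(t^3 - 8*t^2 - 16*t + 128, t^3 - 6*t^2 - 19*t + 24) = t - 8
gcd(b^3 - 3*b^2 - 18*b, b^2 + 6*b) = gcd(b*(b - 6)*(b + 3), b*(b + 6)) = b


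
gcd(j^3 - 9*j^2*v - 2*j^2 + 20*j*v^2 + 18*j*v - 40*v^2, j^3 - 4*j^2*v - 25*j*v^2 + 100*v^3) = j^2 - 9*j*v + 20*v^2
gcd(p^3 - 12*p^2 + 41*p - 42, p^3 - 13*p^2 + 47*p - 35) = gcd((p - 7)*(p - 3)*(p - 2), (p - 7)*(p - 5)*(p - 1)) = p - 7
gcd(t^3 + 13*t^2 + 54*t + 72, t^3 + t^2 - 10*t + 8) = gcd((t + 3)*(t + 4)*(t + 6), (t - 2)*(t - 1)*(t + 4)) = t + 4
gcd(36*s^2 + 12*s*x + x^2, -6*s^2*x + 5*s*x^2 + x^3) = 6*s + x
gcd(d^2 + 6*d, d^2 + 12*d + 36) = d + 6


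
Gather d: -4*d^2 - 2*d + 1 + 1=-4*d^2 - 2*d + 2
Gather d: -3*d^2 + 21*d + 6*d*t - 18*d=-3*d^2 + d*(6*t + 3)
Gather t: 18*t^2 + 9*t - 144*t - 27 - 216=18*t^2 - 135*t - 243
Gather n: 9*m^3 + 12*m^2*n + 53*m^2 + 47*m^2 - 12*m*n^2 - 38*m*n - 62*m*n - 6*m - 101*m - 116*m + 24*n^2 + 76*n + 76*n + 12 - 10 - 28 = 9*m^3 + 100*m^2 - 223*m + n^2*(24 - 12*m) + n*(12*m^2 - 100*m + 152) - 26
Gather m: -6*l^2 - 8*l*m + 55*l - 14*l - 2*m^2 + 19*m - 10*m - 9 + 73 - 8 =-6*l^2 + 41*l - 2*m^2 + m*(9 - 8*l) + 56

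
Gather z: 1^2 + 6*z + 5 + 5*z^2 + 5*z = 5*z^2 + 11*z + 6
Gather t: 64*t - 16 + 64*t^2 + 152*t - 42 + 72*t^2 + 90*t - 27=136*t^2 + 306*t - 85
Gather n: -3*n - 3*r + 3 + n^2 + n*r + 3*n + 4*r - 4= n^2 + n*r + r - 1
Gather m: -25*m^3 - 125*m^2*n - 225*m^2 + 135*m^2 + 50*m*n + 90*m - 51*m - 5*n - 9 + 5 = -25*m^3 + m^2*(-125*n - 90) + m*(50*n + 39) - 5*n - 4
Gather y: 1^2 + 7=8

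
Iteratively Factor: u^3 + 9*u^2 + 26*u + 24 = (u + 3)*(u^2 + 6*u + 8) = (u + 2)*(u + 3)*(u + 4)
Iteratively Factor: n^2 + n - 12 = (n + 4)*(n - 3)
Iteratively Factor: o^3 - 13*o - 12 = (o + 3)*(o^2 - 3*o - 4) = (o + 1)*(o + 3)*(o - 4)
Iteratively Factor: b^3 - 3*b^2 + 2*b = (b - 2)*(b^2 - b) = (b - 2)*(b - 1)*(b)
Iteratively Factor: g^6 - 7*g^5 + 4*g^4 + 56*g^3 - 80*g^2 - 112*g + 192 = (g - 2)*(g^5 - 5*g^4 - 6*g^3 + 44*g^2 + 8*g - 96) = (g - 3)*(g - 2)*(g^4 - 2*g^3 - 12*g^2 + 8*g + 32) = (g - 3)*(g - 2)*(g + 2)*(g^3 - 4*g^2 - 4*g + 16) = (g - 4)*(g - 3)*(g - 2)*(g + 2)*(g^2 - 4) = (g - 4)*(g - 3)*(g - 2)^2*(g + 2)*(g + 2)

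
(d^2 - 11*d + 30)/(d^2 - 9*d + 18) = (d - 5)/(d - 3)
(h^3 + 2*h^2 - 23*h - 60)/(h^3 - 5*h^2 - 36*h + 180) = (h^2 + 7*h + 12)/(h^2 - 36)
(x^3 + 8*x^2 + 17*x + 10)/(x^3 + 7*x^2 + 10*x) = (x + 1)/x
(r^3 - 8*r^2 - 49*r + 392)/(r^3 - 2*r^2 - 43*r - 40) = (r^2 - 49)/(r^2 + 6*r + 5)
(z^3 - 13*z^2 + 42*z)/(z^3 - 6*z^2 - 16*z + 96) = z*(z - 7)/(z^2 - 16)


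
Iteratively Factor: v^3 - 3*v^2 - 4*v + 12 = (v + 2)*(v^2 - 5*v + 6) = (v - 3)*(v + 2)*(v - 2)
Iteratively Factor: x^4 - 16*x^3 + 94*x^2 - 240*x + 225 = (x - 3)*(x^3 - 13*x^2 + 55*x - 75) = (x - 5)*(x - 3)*(x^2 - 8*x + 15) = (x - 5)*(x - 3)^2*(x - 5)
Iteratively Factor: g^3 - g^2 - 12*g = (g)*(g^2 - g - 12) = g*(g + 3)*(g - 4)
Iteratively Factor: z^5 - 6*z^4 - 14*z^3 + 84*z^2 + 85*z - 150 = (z + 3)*(z^4 - 9*z^3 + 13*z^2 + 45*z - 50) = (z - 1)*(z + 3)*(z^3 - 8*z^2 + 5*z + 50) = (z - 5)*(z - 1)*(z + 3)*(z^2 - 3*z - 10) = (z - 5)*(z - 1)*(z + 2)*(z + 3)*(z - 5)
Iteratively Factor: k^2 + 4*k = (k)*(k + 4)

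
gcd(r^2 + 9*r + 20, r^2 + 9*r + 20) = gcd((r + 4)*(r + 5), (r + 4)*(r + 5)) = r^2 + 9*r + 20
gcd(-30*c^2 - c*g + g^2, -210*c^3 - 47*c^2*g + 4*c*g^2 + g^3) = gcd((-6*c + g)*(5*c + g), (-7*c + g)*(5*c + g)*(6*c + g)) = 5*c + g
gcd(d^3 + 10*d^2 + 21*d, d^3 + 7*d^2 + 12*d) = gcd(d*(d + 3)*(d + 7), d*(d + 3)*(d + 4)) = d^2 + 3*d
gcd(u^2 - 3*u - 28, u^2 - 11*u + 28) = u - 7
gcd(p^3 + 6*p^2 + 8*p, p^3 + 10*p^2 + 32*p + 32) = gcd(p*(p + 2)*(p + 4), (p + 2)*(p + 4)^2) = p^2 + 6*p + 8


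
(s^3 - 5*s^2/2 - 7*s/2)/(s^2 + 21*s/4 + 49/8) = 4*s*(2*s^2 - 5*s - 7)/(8*s^2 + 42*s + 49)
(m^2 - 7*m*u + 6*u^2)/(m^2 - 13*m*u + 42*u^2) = (-m + u)/(-m + 7*u)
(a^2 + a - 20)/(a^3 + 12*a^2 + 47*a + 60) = (a - 4)/(a^2 + 7*a + 12)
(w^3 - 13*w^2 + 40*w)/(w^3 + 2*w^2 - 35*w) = (w - 8)/(w + 7)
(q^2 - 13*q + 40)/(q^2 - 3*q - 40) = (q - 5)/(q + 5)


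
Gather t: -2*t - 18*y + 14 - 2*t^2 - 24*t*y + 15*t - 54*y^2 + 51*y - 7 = -2*t^2 + t*(13 - 24*y) - 54*y^2 + 33*y + 7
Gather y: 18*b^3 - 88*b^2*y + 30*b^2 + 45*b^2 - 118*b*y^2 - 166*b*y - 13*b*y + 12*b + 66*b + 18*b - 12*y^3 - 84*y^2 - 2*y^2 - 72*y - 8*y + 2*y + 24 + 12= 18*b^3 + 75*b^2 + 96*b - 12*y^3 + y^2*(-118*b - 86) + y*(-88*b^2 - 179*b - 78) + 36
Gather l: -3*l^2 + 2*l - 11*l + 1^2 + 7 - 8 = -3*l^2 - 9*l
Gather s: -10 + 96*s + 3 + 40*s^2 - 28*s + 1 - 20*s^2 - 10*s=20*s^2 + 58*s - 6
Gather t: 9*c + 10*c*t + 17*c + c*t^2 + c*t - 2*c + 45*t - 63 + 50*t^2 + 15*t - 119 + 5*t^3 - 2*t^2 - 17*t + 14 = 24*c + 5*t^3 + t^2*(c + 48) + t*(11*c + 43) - 168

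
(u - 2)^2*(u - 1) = u^3 - 5*u^2 + 8*u - 4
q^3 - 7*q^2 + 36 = (q - 6)*(q - 3)*(q + 2)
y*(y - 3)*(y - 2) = y^3 - 5*y^2 + 6*y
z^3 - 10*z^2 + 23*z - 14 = (z - 7)*(z - 2)*(z - 1)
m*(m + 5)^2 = m^3 + 10*m^2 + 25*m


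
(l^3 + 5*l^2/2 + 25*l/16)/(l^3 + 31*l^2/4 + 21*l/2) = (16*l^2 + 40*l + 25)/(4*(4*l^2 + 31*l + 42))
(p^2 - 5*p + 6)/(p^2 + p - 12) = (p - 2)/(p + 4)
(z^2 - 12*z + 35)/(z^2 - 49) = (z - 5)/(z + 7)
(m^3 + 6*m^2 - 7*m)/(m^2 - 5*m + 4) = m*(m + 7)/(m - 4)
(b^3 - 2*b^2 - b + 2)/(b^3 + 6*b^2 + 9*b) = (b^3 - 2*b^2 - b + 2)/(b*(b^2 + 6*b + 9))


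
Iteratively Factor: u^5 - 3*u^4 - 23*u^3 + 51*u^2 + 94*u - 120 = (u - 1)*(u^4 - 2*u^3 - 25*u^2 + 26*u + 120) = (u - 3)*(u - 1)*(u^3 + u^2 - 22*u - 40) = (u - 5)*(u - 3)*(u - 1)*(u^2 + 6*u + 8) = (u - 5)*(u - 3)*(u - 1)*(u + 2)*(u + 4)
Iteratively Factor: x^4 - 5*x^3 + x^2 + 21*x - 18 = (x - 3)*(x^3 - 2*x^2 - 5*x + 6) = (x - 3)*(x + 2)*(x^2 - 4*x + 3) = (x - 3)^2*(x + 2)*(x - 1)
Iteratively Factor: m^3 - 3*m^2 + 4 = (m - 2)*(m^2 - m - 2) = (m - 2)^2*(m + 1)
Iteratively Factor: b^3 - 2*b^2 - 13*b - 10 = (b + 2)*(b^2 - 4*b - 5) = (b - 5)*(b + 2)*(b + 1)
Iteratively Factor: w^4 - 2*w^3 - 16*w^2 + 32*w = (w - 2)*(w^3 - 16*w) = (w - 4)*(w - 2)*(w^2 + 4*w) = (w - 4)*(w - 2)*(w + 4)*(w)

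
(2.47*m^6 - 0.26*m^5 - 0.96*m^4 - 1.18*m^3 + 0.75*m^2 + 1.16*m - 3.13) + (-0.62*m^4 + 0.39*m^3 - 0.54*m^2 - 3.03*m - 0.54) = 2.47*m^6 - 0.26*m^5 - 1.58*m^4 - 0.79*m^3 + 0.21*m^2 - 1.87*m - 3.67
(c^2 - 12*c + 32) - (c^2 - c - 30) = 62 - 11*c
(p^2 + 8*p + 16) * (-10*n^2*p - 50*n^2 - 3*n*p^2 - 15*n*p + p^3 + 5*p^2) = -10*n^2*p^3 - 130*n^2*p^2 - 560*n^2*p - 800*n^2 - 3*n*p^4 - 39*n*p^3 - 168*n*p^2 - 240*n*p + p^5 + 13*p^4 + 56*p^3 + 80*p^2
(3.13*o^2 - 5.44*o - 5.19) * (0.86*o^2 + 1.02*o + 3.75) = 2.6918*o^4 - 1.4858*o^3 + 1.7253*o^2 - 25.6938*o - 19.4625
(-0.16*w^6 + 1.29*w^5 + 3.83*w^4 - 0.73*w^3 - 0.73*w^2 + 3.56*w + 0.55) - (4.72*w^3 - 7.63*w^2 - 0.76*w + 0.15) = -0.16*w^6 + 1.29*w^5 + 3.83*w^4 - 5.45*w^3 + 6.9*w^2 + 4.32*w + 0.4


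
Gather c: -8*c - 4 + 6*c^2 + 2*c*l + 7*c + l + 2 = 6*c^2 + c*(2*l - 1) + l - 2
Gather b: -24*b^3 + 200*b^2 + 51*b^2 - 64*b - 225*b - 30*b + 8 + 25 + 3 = -24*b^3 + 251*b^2 - 319*b + 36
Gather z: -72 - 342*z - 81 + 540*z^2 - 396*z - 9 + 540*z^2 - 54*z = 1080*z^2 - 792*z - 162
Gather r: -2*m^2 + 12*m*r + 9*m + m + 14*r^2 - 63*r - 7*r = -2*m^2 + 10*m + 14*r^2 + r*(12*m - 70)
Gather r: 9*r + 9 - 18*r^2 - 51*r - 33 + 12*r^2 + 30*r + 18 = -6*r^2 - 12*r - 6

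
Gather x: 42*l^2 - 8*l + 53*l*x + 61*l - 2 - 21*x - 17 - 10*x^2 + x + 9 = 42*l^2 + 53*l - 10*x^2 + x*(53*l - 20) - 10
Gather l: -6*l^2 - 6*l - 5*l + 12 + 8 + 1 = -6*l^2 - 11*l + 21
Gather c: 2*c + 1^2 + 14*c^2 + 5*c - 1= 14*c^2 + 7*c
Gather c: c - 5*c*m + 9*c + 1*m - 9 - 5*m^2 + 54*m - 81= c*(10 - 5*m) - 5*m^2 + 55*m - 90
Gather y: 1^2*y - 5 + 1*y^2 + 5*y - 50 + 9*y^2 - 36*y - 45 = 10*y^2 - 30*y - 100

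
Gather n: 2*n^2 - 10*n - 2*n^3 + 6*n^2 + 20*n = -2*n^3 + 8*n^2 + 10*n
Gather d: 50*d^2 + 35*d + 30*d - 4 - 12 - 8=50*d^2 + 65*d - 24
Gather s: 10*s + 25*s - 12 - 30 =35*s - 42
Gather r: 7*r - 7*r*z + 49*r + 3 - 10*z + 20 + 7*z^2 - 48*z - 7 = r*(56 - 7*z) + 7*z^2 - 58*z + 16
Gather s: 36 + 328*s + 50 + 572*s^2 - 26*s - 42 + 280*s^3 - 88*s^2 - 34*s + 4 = 280*s^3 + 484*s^2 + 268*s + 48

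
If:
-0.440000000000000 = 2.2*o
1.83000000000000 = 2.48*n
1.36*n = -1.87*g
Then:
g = -0.54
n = 0.74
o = -0.20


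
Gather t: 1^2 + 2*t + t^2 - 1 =t^2 + 2*t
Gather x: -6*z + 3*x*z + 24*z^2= 3*x*z + 24*z^2 - 6*z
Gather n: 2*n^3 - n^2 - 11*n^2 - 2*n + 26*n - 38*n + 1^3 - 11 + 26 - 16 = 2*n^3 - 12*n^2 - 14*n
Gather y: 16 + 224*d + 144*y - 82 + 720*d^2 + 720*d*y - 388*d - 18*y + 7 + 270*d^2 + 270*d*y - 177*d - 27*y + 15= 990*d^2 - 341*d + y*(990*d + 99) - 44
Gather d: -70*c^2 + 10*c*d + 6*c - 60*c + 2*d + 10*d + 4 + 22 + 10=-70*c^2 - 54*c + d*(10*c + 12) + 36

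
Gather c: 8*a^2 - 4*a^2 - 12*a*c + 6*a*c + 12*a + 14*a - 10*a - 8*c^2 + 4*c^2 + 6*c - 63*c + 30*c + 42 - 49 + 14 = 4*a^2 + 16*a - 4*c^2 + c*(-6*a - 27) + 7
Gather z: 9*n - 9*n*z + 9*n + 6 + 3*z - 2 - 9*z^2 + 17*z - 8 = 18*n - 9*z^2 + z*(20 - 9*n) - 4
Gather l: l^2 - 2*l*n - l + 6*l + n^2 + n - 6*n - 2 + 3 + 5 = l^2 + l*(5 - 2*n) + n^2 - 5*n + 6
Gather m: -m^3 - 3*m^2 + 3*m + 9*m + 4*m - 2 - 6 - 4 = -m^3 - 3*m^2 + 16*m - 12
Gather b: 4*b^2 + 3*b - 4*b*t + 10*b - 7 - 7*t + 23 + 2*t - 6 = 4*b^2 + b*(13 - 4*t) - 5*t + 10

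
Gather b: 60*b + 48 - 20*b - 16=40*b + 32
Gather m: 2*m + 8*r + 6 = 2*m + 8*r + 6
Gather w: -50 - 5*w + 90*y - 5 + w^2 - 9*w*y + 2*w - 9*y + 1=w^2 + w*(-9*y - 3) + 81*y - 54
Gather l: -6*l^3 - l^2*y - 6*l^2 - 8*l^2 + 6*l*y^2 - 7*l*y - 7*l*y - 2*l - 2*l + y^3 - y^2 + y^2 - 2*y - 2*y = -6*l^3 + l^2*(-y - 14) + l*(6*y^2 - 14*y - 4) + y^3 - 4*y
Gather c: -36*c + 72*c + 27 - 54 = 36*c - 27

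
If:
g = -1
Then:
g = -1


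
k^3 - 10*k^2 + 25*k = k*(k - 5)^2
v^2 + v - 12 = (v - 3)*(v + 4)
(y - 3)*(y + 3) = y^2 - 9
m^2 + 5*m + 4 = (m + 1)*(m + 4)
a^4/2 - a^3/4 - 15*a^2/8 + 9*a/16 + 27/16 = (a/2 + 1/2)*(a - 3/2)^2*(a + 3/2)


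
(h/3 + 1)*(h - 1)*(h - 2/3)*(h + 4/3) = h^4/3 + 8*h^3/9 - 23*h^2/27 - 34*h/27 + 8/9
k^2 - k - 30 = (k - 6)*(k + 5)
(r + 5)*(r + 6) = r^2 + 11*r + 30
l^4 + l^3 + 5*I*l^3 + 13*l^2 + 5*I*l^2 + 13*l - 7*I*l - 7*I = (l + 1)*(l - I)^2*(l + 7*I)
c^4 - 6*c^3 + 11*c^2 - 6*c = c*(c - 3)*(c - 2)*(c - 1)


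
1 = 1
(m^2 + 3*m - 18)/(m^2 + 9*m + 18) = (m - 3)/(m + 3)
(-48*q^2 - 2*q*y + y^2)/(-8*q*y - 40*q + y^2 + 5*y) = (6*q + y)/(y + 5)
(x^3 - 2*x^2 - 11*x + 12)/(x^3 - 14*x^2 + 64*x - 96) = (x^2 + 2*x - 3)/(x^2 - 10*x + 24)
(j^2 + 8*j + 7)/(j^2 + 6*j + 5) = (j + 7)/(j + 5)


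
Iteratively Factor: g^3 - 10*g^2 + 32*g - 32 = (g - 2)*(g^2 - 8*g + 16) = (g - 4)*(g - 2)*(g - 4)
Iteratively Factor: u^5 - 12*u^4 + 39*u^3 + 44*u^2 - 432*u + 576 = (u - 3)*(u^4 - 9*u^3 + 12*u^2 + 80*u - 192) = (u - 4)*(u - 3)*(u^3 - 5*u^2 - 8*u + 48) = (u - 4)^2*(u - 3)*(u^2 - u - 12) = (u - 4)^3*(u - 3)*(u + 3)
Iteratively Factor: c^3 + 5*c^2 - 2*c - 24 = (c + 4)*(c^2 + c - 6) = (c - 2)*(c + 4)*(c + 3)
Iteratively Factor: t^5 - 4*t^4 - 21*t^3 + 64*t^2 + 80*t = (t + 1)*(t^4 - 5*t^3 - 16*t^2 + 80*t) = (t - 4)*(t + 1)*(t^3 - t^2 - 20*t) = (t - 4)*(t + 1)*(t + 4)*(t^2 - 5*t) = t*(t - 4)*(t + 1)*(t + 4)*(t - 5)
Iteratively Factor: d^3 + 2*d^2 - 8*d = (d)*(d^2 + 2*d - 8) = d*(d - 2)*(d + 4)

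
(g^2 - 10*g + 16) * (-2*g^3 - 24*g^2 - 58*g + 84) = -2*g^5 - 4*g^4 + 150*g^3 + 280*g^2 - 1768*g + 1344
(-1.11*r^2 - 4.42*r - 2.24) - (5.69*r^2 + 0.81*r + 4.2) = -6.8*r^2 - 5.23*r - 6.44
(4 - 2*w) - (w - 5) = 9 - 3*w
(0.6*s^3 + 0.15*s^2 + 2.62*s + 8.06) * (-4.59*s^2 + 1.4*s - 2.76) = -2.754*s^5 + 0.1515*s^4 - 13.4718*s^3 - 33.7414*s^2 + 4.0528*s - 22.2456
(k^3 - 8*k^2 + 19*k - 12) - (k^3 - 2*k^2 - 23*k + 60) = -6*k^2 + 42*k - 72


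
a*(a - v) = a^2 - a*v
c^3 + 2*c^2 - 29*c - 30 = (c - 5)*(c + 1)*(c + 6)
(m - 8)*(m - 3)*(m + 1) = m^3 - 10*m^2 + 13*m + 24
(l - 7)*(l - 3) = l^2 - 10*l + 21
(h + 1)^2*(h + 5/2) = h^3 + 9*h^2/2 + 6*h + 5/2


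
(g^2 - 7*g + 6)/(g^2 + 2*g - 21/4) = 4*(g^2 - 7*g + 6)/(4*g^2 + 8*g - 21)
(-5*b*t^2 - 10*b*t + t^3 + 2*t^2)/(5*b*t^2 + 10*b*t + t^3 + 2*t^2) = (-5*b + t)/(5*b + t)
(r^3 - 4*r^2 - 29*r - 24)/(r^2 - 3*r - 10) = (-r^3 + 4*r^2 + 29*r + 24)/(-r^2 + 3*r + 10)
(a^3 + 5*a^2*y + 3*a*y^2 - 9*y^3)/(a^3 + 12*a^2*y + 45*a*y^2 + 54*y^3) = (a - y)/(a + 6*y)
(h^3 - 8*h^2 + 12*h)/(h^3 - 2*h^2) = (h - 6)/h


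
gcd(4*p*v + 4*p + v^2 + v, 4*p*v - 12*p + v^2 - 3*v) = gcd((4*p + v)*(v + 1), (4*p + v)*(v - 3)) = 4*p + v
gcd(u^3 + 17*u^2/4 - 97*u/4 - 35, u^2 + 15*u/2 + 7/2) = u + 7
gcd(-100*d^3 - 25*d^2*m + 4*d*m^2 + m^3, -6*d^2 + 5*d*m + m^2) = 1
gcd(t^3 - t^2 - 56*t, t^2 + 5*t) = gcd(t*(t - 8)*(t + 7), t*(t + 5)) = t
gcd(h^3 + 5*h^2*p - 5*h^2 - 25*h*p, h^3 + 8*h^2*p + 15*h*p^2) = h^2 + 5*h*p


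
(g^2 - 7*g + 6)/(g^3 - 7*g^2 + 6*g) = 1/g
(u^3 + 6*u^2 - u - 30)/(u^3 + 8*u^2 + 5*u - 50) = (u + 3)/(u + 5)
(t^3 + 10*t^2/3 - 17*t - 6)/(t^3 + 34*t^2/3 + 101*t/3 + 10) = (t - 3)/(t + 5)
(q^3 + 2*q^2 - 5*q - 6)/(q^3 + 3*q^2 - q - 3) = (q - 2)/(q - 1)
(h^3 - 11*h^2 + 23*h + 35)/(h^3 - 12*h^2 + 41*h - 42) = (h^2 - 4*h - 5)/(h^2 - 5*h + 6)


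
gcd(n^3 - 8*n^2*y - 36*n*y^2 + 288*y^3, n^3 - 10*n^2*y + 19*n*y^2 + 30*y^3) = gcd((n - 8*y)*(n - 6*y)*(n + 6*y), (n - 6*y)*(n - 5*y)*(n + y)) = -n + 6*y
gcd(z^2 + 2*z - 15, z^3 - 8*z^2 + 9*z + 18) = z - 3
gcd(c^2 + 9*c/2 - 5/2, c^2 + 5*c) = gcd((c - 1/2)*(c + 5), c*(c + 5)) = c + 5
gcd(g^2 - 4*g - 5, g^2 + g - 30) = g - 5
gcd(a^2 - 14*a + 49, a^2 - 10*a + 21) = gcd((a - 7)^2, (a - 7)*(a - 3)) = a - 7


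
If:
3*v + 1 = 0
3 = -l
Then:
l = -3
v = -1/3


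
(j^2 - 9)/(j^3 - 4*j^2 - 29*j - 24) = (j - 3)/(j^2 - 7*j - 8)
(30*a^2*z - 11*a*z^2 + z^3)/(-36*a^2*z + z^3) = (-5*a + z)/(6*a + z)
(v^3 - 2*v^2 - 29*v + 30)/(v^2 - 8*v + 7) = (v^2 - v - 30)/(v - 7)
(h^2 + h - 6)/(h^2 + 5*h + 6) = (h - 2)/(h + 2)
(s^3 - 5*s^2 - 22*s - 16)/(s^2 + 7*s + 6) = (s^2 - 6*s - 16)/(s + 6)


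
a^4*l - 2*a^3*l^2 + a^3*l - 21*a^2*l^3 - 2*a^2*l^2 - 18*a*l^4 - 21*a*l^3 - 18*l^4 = (a - 6*l)*(a + l)*(a + 3*l)*(a*l + l)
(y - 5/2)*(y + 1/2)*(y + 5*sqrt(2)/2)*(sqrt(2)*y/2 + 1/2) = sqrt(2)*y^4/2 - sqrt(2)*y^3 + 3*y^3 - 6*y^2 + 5*sqrt(2)*y^2/8 - 15*y/4 - 5*sqrt(2)*y/2 - 25*sqrt(2)/16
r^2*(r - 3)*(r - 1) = r^4 - 4*r^3 + 3*r^2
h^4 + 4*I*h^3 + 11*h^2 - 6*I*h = h*(h - I)^2*(h + 6*I)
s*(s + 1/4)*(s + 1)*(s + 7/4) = s^4 + 3*s^3 + 39*s^2/16 + 7*s/16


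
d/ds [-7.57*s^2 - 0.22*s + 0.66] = -15.14*s - 0.22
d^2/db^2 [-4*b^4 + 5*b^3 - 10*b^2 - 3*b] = -48*b^2 + 30*b - 20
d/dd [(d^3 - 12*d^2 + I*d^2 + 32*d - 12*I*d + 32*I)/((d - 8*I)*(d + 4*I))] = (d^4 - 8*I*d^3 + d^2*(68 + 60*I) - 768*d + 896 - 384*I)/(d^4 - 8*I*d^3 + 48*d^2 - 256*I*d + 1024)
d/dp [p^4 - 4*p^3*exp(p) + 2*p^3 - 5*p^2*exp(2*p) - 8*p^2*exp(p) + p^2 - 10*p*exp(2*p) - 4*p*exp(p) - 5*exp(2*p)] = -4*p^3*exp(p) + 4*p^3 - 10*p^2*exp(2*p) - 20*p^2*exp(p) + 6*p^2 - 30*p*exp(2*p) - 20*p*exp(p) + 2*p - 20*exp(2*p) - 4*exp(p)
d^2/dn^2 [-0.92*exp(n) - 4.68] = -0.92*exp(n)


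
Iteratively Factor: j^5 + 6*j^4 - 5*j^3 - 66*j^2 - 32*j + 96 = (j + 4)*(j^4 + 2*j^3 - 13*j^2 - 14*j + 24) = (j + 2)*(j + 4)*(j^3 - 13*j + 12) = (j - 3)*(j + 2)*(j + 4)*(j^2 + 3*j - 4) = (j - 3)*(j - 1)*(j + 2)*(j + 4)*(j + 4)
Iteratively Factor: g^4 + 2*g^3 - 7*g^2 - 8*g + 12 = (g - 1)*(g^3 + 3*g^2 - 4*g - 12) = (g - 1)*(g + 3)*(g^2 - 4) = (g - 1)*(g + 2)*(g + 3)*(g - 2)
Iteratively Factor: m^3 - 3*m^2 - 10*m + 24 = (m - 2)*(m^2 - m - 12) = (m - 4)*(m - 2)*(m + 3)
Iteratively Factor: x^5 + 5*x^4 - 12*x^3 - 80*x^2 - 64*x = (x + 4)*(x^4 + x^3 - 16*x^2 - 16*x) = (x + 4)^2*(x^3 - 3*x^2 - 4*x) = (x + 1)*(x + 4)^2*(x^2 - 4*x) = (x - 4)*(x + 1)*(x + 4)^2*(x)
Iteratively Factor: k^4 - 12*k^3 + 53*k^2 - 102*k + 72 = (k - 4)*(k^3 - 8*k^2 + 21*k - 18) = (k - 4)*(k - 3)*(k^2 - 5*k + 6) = (k - 4)*(k - 3)^2*(k - 2)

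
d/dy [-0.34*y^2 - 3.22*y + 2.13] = -0.68*y - 3.22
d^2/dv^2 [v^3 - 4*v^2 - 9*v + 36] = 6*v - 8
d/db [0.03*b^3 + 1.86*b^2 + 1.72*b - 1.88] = 0.09*b^2 + 3.72*b + 1.72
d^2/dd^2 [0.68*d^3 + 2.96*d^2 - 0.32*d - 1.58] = 4.08*d + 5.92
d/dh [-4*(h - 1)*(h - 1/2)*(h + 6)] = -12*h^2 - 36*h + 34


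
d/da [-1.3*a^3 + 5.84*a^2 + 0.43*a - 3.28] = -3.9*a^2 + 11.68*a + 0.43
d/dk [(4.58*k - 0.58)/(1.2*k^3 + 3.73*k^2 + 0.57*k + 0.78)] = (-10.992*k^3 - 14.9954*k^2 + 4.3268*k + 3.903)/(1.44*k^6 + 8.952*k^5 + 15.2809*k^4 + 6.1242*k^3 + 6.1437*k^2 + 0.8892*k + 0.6084)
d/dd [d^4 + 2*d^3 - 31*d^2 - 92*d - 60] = 4*d^3 + 6*d^2 - 62*d - 92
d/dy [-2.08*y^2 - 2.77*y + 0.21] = -4.16*y - 2.77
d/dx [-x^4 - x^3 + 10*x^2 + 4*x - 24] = -4*x^3 - 3*x^2 + 20*x + 4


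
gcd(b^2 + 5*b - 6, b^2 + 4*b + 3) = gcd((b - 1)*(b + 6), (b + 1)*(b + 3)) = 1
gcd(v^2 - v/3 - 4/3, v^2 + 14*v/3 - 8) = v - 4/3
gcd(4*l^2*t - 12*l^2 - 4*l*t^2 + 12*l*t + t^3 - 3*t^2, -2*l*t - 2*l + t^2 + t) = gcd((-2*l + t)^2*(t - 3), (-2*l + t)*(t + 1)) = -2*l + t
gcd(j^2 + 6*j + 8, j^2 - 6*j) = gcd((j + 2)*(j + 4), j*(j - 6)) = 1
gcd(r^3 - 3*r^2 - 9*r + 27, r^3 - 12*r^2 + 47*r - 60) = r - 3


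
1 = 1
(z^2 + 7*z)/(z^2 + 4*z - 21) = z/(z - 3)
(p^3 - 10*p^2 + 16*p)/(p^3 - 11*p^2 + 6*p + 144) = p*(p - 2)/(p^2 - 3*p - 18)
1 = 1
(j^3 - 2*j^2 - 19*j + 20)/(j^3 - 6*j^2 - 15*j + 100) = (j - 1)/(j - 5)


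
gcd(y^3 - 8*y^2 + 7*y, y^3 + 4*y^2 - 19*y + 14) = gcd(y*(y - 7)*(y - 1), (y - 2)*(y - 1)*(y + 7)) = y - 1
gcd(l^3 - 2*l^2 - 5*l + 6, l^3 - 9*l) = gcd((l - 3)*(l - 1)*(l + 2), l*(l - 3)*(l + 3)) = l - 3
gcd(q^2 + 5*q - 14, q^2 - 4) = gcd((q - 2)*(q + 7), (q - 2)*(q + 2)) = q - 2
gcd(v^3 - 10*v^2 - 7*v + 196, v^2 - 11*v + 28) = v - 7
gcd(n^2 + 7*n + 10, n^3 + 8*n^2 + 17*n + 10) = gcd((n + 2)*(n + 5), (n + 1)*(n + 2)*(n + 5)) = n^2 + 7*n + 10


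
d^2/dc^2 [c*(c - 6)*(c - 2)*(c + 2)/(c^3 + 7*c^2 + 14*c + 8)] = 2*(73*c^3 + 156*c^2 - 96*c - 368)/(c^6 + 15*c^5 + 87*c^4 + 245*c^3 + 348*c^2 + 240*c + 64)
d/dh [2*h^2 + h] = 4*h + 1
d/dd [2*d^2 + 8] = 4*d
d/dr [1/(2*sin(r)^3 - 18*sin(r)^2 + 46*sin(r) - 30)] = (-3*sin(r)^2 + 18*sin(r) - 23)*cos(r)/(2*(sin(r)^3 - 9*sin(r)^2 + 23*sin(r) - 15)^2)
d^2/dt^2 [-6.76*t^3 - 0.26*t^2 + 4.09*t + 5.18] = -40.56*t - 0.52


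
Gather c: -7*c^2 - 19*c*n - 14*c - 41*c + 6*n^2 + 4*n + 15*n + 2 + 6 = -7*c^2 + c*(-19*n - 55) + 6*n^2 + 19*n + 8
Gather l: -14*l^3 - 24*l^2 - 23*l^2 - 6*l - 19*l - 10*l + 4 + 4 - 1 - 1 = -14*l^3 - 47*l^2 - 35*l + 6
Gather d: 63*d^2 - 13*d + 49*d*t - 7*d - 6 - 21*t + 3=63*d^2 + d*(49*t - 20) - 21*t - 3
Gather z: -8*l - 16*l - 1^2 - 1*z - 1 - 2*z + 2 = -24*l - 3*z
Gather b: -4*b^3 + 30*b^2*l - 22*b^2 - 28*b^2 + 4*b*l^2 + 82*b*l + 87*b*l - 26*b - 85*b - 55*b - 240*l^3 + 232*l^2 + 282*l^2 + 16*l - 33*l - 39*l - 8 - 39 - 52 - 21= -4*b^3 + b^2*(30*l - 50) + b*(4*l^2 + 169*l - 166) - 240*l^3 + 514*l^2 - 56*l - 120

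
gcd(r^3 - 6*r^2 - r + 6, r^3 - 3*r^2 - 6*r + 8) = r - 1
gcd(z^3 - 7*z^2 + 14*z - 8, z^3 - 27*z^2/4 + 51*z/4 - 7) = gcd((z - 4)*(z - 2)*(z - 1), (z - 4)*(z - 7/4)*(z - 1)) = z^2 - 5*z + 4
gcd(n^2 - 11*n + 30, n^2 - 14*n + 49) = 1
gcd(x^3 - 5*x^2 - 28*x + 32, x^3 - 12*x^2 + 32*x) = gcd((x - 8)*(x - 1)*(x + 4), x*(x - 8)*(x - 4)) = x - 8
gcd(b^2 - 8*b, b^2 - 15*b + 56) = b - 8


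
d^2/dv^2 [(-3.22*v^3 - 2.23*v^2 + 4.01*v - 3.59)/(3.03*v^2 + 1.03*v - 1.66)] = (-5.6843418860808e-14*v^5 - 2.8421709430404e-14*v^4 + 48.3259240000001*v^3 - 232.021974*v^2 + 0.554609999999968*v - 42.308606)/(27.818127*v^6 + 28.368981*v^5 - 36.077301*v^4 - 29.991437*v^3 + 19.765122*v^2 + 8.514804*v - 4.574296)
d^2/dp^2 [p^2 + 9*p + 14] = 2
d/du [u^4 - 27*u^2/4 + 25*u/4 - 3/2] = 4*u^3 - 27*u/2 + 25/4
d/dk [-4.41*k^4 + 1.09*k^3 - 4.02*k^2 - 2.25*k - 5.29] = -17.64*k^3 + 3.27*k^2 - 8.04*k - 2.25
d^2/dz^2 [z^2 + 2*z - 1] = 2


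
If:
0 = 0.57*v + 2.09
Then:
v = -3.67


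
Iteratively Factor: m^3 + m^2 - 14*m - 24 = (m - 4)*(m^2 + 5*m + 6) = (m - 4)*(m + 3)*(m + 2)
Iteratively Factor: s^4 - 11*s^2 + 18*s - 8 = (s - 1)*(s^3 + s^2 - 10*s + 8) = (s - 2)*(s - 1)*(s^2 + 3*s - 4) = (s - 2)*(s - 1)^2*(s + 4)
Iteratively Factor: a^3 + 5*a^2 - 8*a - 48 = (a - 3)*(a^2 + 8*a + 16) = (a - 3)*(a + 4)*(a + 4)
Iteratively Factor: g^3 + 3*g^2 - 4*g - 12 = (g + 3)*(g^2 - 4) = (g - 2)*(g + 3)*(g + 2)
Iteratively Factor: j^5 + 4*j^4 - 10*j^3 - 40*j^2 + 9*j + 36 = (j + 3)*(j^4 + j^3 - 13*j^2 - j + 12) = (j - 3)*(j + 3)*(j^3 + 4*j^2 - j - 4) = (j - 3)*(j - 1)*(j + 3)*(j^2 + 5*j + 4) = (j - 3)*(j - 1)*(j + 1)*(j + 3)*(j + 4)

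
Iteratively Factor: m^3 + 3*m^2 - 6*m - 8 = (m + 1)*(m^2 + 2*m - 8) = (m + 1)*(m + 4)*(m - 2)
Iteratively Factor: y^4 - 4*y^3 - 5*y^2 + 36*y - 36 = (y - 3)*(y^3 - y^2 - 8*y + 12) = (y - 3)*(y - 2)*(y^2 + y - 6) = (y - 3)*(y - 2)^2*(y + 3)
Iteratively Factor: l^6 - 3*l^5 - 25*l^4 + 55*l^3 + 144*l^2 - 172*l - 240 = (l - 5)*(l^5 + 2*l^4 - 15*l^3 - 20*l^2 + 44*l + 48) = (l - 5)*(l - 3)*(l^4 + 5*l^3 - 20*l - 16) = (l - 5)*(l - 3)*(l - 2)*(l^3 + 7*l^2 + 14*l + 8) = (l - 5)*(l - 3)*(l - 2)*(l + 1)*(l^2 + 6*l + 8) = (l - 5)*(l - 3)*(l - 2)*(l + 1)*(l + 4)*(l + 2)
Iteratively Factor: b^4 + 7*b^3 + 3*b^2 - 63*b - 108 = (b + 3)*(b^3 + 4*b^2 - 9*b - 36) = (b - 3)*(b + 3)*(b^2 + 7*b + 12) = (b - 3)*(b + 3)*(b + 4)*(b + 3)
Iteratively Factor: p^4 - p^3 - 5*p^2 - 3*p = (p + 1)*(p^3 - 2*p^2 - 3*p) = (p + 1)^2*(p^2 - 3*p) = (p - 3)*(p + 1)^2*(p)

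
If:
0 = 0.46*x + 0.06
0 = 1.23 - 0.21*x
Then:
No Solution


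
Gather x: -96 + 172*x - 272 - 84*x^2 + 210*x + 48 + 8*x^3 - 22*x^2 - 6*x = 8*x^3 - 106*x^2 + 376*x - 320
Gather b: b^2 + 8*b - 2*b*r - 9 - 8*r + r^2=b^2 + b*(8 - 2*r) + r^2 - 8*r - 9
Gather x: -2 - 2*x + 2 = -2*x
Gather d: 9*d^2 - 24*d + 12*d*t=9*d^2 + d*(12*t - 24)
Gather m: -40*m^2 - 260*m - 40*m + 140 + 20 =-40*m^2 - 300*m + 160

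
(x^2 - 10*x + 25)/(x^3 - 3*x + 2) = (x^2 - 10*x + 25)/(x^3 - 3*x + 2)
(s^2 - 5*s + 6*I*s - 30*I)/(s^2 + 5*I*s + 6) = (s - 5)/(s - I)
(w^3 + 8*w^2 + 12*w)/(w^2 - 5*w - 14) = w*(w + 6)/(w - 7)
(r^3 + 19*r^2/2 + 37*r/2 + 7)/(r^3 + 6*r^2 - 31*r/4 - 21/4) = 2*(r + 2)/(2*r - 3)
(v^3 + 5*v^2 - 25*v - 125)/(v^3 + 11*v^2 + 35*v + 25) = (v - 5)/(v + 1)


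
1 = 1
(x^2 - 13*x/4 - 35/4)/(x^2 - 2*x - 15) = (x + 7/4)/(x + 3)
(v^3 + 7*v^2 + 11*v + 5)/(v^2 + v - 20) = (v^2 + 2*v + 1)/(v - 4)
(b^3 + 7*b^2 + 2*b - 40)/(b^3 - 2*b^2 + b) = (b^3 + 7*b^2 + 2*b - 40)/(b*(b^2 - 2*b + 1))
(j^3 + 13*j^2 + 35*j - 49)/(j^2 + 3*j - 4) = (j^2 + 14*j + 49)/(j + 4)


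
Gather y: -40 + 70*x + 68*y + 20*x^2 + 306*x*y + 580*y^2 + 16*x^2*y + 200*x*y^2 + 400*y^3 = 20*x^2 + 70*x + 400*y^3 + y^2*(200*x + 580) + y*(16*x^2 + 306*x + 68) - 40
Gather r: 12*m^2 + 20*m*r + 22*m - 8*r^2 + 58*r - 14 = 12*m^2 + 22*m - 8*r^2 + r*(20*m + 58) - 14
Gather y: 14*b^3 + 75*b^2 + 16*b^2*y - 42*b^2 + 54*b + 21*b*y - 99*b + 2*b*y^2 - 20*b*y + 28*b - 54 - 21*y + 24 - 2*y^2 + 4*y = 14*b^3 + 33*b^2 - 17*b + y^2*(2*b - 2) + y*(16*b^2 + b - 17) - 30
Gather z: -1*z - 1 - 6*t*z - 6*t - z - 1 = -6*t + z*(-6*t - 2) - 2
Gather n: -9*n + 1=1 - 9*n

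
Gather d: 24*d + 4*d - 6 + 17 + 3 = 28*d + 14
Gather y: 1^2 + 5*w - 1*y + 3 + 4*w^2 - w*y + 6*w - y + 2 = 4*w^2 + 11*w + y*(-w - 2) + 6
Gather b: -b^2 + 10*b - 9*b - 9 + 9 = -b^2 + b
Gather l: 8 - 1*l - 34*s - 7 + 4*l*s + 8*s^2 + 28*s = l*(4*s - 1) + 8*s^2 - 6*s + 1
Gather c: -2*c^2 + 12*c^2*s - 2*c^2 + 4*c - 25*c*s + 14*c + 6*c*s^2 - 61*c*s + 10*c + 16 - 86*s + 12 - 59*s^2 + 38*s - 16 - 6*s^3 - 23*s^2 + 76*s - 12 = c^2*(12*s - 4) + c*(6*s^2 - 86*s + 28) - 6*s^3 - 82*s^2 + 28*s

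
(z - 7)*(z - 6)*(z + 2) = z^3 - 11*z^2 + 16*z + 84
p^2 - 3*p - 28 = (p - 7)*(p + 4)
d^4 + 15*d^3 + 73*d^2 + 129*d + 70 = (d + 1)*(d + 2)*(d + 5)*(d + 7)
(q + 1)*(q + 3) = q^2 + 4*q + 3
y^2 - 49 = (y - 7)*(y + 7)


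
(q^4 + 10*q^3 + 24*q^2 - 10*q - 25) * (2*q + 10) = 2*q^5 + 30*q^4 + 148*q^3 + 220*q^2 - 150*q - 250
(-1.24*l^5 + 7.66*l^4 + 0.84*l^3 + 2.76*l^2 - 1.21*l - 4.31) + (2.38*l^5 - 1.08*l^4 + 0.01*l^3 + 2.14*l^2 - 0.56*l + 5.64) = 1.14*l^5 + 6.58*l^4 + 0.85*l^3 + 4.9*l^2 - 1.77*l + 1.33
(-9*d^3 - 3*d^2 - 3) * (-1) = 9*d^3 + 3*d^2 + 3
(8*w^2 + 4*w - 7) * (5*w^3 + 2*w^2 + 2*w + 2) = 40*w^5 + 36*w^4 - 11*w^3 + 10*w^2 - 6*w - 14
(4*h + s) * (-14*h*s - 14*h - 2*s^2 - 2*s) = -56*h^2*s - 56*h^2 - 22*h*s^2 - 22*h*s - 2*s^3 - 2*s^2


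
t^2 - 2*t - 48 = (t - 8)*(t + 6)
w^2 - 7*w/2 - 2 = (w - 4)*(w + 1/2)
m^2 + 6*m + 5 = (m + 1)*(m + 5)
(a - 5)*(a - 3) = a^2 - 8*a + 15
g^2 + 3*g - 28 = (g - 4)*(g + 7)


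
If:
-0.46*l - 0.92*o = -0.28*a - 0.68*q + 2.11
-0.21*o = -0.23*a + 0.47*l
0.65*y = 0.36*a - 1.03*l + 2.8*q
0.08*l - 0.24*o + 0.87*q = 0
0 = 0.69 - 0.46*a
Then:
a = 1.50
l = 2.59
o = -4.16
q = -1.38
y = -9.24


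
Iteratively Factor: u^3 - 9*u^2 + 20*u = (u - 4)*(u^2 - 5*u) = (u - 5)*(u - 4)*(u)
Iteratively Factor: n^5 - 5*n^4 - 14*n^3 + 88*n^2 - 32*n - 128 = (n + 1)*(n^4 - 6*n^3 - 8*n^2 + 96*n - 128) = (n - 2)*(n + 1)*(n^3 - 4*n^2 - 16*n + 64) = (n - 4)*(n - 2)*(n + 1)*(n^2 - 16) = (n - 4)^2*(n - 2)*(n + 1)*(n + 4)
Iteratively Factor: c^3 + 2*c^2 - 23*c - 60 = (c + 3)*(c^2 - c - 20) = (c - 5)*(c + 3)*(c + 4)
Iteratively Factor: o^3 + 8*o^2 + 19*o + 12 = (o + 1)*(o^2 + 7*o + 12) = (o + 1)*(o + 4)*(o + 3)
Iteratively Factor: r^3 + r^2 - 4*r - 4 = (r + 2)*(r^2 - r - 2) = (r + 1)*(r + 2)*(r - 2)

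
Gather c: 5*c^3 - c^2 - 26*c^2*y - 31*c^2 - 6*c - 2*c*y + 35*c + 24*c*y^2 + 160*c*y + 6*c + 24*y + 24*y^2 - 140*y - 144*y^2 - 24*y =5*c^3 + c^2*(-26*y - 32) + c*(24*y^2 + 158*y + 35) - 120*y^2 - 140*y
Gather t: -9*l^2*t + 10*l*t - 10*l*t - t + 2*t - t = -9*l^2*t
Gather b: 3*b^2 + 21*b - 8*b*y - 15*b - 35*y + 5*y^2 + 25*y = 3*b^2 + b*(6 - 8*y) + 5*y^2 - 10*y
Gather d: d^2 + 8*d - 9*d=d^2 - d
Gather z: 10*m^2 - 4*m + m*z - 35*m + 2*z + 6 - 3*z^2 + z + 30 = 10*m^2 - 39*m - 3*z^2 + z*(m + 3) + 36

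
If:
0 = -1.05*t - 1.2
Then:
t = -1.14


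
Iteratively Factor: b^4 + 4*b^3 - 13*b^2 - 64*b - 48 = (b + 1)*(b^3 + 3*b^2 - 16*b - 48) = (b + 1)*(b + 3)*(b^2 - 16) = (b + 1)*(b + 3)*(b + 4)*(b - 4)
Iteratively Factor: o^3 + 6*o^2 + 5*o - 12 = (o - 1)*(o^2 + 7*o + 12) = (o - 1)*(o + 4)*(o + 3)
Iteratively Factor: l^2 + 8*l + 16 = (l + 4)*(l + 4)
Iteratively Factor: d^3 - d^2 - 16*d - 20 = (d - 5)*(d^2 + 4*d + 4) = (d - 5)*(d + 2)*(d + 2)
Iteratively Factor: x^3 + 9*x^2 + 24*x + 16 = (x + 1)*(x^2 + 8*x + 16) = (x + 1)*(x + 4)*(x + 4)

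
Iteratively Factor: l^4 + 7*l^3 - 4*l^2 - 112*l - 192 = (l + 4)*(l^3 + 3*l^2 - 16*l - 48) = (l + 4)^2*(l^2 - l - 12) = (l + 3)*(l + 4)^2*(l - 4)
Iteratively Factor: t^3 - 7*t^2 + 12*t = (t - 4)*(t^2 - 3*t) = (t - 4)*(t - 3)*(t)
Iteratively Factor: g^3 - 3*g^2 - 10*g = (g)*(g^2 - 3*g - 10) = g*(g + 2)*(g - 5)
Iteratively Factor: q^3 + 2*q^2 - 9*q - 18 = (q + 2)*(q^2 - 9) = (q - 3)*(q + 2)*(q + 3)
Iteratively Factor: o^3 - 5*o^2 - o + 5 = (o - 5)*(o^2 - 1) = (o - 5)*(o - 1)*(o + 1)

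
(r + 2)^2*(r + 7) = r^3 + 11*r^2 + 32*r + 28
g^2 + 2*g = g*(g + 2)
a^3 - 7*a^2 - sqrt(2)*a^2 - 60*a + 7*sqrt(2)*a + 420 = (a - 7)*(a - 6*sqrt(2))*(a + 5*sqrt(2))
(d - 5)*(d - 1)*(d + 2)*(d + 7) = d^4 + 3*d^3 - 35*d^2 - 39*d + 70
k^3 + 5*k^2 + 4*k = k*(k + 1)*(k + 4)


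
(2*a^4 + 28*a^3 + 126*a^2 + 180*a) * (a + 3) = 2*a^5 + 34*a^4 + 210*a^3 + 558*a^2 + 540*a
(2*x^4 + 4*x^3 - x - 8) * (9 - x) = -2*x^5 + 14*x^4 + 36*x^3 + x^2 - x - 72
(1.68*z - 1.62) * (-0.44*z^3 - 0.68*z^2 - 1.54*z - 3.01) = -0.7392*z^4 - 0.4296*z^3 - 1.4856*z^2 - 2.562*z + 4.8762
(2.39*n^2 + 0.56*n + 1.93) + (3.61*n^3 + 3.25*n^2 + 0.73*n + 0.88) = 3.61*n^3 + 5.64*n^2 + 1.29*n + 2.81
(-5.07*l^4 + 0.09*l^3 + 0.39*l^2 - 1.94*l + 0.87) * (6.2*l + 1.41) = -31.434*l^5 - 6.5907*l^4 + 2.5449*l^3 - 11.4781*l^2 + 2.6586*l + 1.2267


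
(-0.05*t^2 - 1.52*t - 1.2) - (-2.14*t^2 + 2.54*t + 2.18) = 2.09*t^2 - 4.06*t - 3.38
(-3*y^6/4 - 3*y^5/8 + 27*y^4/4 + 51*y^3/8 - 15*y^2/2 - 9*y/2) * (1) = -3*y^6/4 - 3*y^5/8 + 27*y^4/4 + 51*y^3/8 - 15*y^2/2 - 9*y/2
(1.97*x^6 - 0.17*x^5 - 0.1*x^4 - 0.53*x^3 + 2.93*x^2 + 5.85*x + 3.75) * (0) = 0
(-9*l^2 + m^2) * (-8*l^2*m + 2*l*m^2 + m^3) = 72*l^4*m - 18*l^3*m^2 - 17*l^2*m^3 + 2*l*m^4 + m^5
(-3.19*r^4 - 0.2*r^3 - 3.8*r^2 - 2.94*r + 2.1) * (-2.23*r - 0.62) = 7.1137*r^5 + 2.4238*r^4 + 8.598*r^3 + 8.9122*r^2 - 2.8602*r - 1.302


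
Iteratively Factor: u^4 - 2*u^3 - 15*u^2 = (u)*(u^3 - 2*u^2 - 15*u) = u*(u - 5)*(u^2 + 3*u) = u^2*(u - 5)*(u + 3)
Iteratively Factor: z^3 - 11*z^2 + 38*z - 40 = (z - 2)*(z^2 - 9*z + 20) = (z - 5)*(z - 2)*(z - 4)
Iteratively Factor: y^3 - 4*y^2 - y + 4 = (y - 1)*(y^2 - 3*y - 4) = (y - 1)*(y + 1)*(y - 4)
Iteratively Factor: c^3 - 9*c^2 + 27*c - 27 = (c - 3)*(c^2 - 6*c + 9) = (c - 3)^2*(c - 3)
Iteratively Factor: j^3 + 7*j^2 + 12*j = (j + 4)*(j^2 + 3*j) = j*(j + 4)*(j + 3)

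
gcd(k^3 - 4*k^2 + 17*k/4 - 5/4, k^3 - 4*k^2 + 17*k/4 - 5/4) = k^3 - 4*k^2 + 17*k/4 - 5/4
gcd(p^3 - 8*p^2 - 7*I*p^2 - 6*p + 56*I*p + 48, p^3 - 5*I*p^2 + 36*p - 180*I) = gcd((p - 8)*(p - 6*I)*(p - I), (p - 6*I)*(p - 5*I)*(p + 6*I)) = p - 6*I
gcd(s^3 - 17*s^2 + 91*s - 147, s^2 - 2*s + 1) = 1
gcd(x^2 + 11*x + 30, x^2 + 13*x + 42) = x + 6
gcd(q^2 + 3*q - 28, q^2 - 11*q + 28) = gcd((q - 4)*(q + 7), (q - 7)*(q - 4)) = q - 4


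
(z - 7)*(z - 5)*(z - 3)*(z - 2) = z^4 - 17*z^3 + 101*z^2 - 247*z + 210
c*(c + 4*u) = c^2 + 4*c*u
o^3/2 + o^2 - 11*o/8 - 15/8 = (o/2 + 1/2)*(o - 3/2)*(o + 5/2)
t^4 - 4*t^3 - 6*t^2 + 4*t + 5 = (t - 5)*(t - 1)*(t + 1)^2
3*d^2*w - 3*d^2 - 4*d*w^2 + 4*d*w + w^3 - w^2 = (-3*d + w)*(-d + w)*(w - 1)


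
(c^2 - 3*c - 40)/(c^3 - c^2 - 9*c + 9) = (c^2 - 3*c - 40)/(c^3 - c^2 - 9*c + 9)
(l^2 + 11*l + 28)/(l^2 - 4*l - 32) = (l + 7)/(l - 8)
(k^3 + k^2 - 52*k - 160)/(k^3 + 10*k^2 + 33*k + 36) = (k^2 - 3*k - 40)/(k^2 + 6*k + 9)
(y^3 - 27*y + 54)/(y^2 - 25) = (y^3 - 27*y + 54)/(y^2 - 25)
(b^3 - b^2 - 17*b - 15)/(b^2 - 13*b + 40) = (b^2 + 4*b + 3)/(b - 8)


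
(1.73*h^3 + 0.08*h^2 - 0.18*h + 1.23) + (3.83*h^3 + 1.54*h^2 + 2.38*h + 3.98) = 5.56*h^3 + 1.62*h^2 + 2.2*h + 5.21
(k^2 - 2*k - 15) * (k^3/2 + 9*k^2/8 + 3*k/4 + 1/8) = k^5/2 + k^4/8 - 9*k^3 - 73*k^2/4 - 23*k/2 - 15/8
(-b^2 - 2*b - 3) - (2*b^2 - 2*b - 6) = 3 - 3*b^2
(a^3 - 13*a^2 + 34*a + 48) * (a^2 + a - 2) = a^5 - 12*a^4 + 19*a^3 + 108*a^2 - 20*a - 96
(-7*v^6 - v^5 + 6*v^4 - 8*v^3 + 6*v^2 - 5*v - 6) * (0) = 0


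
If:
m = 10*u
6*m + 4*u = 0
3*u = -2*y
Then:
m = 0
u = 0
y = 0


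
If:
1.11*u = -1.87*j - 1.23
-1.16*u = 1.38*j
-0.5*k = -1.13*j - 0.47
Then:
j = -2.24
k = -4.12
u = 2.66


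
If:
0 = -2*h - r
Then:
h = -r/2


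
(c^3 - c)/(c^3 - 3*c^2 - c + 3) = c/(c - 3)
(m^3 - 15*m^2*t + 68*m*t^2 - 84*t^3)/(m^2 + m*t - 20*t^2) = (m^3 - 15*m^2*t + 68*m*t^2 - 84*t^3)/(m^2 + m*t - 20*t^2)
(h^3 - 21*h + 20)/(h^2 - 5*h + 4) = h + 5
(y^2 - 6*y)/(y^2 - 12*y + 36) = y/(y - 6)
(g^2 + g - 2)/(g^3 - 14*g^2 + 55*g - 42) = (g + 2)/(g^2 - 13*g + 42)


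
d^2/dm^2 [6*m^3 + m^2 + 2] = 36*m + 2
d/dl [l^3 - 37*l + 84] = 3*l^2 - 37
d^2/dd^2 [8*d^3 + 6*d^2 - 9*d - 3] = 48*d + 12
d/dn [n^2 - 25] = 2*n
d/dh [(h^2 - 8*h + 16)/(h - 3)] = (h^2 - 6*h + 8)/(h^2 - 6*h + 9)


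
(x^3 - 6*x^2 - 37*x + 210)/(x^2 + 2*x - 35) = (x^2 - x - 42)/(x + 7)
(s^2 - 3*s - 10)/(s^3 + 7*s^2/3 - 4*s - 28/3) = 3*(s - 5)/(3*s^2 + s - 14)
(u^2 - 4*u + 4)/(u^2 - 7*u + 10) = (u - 2)/(u - 5)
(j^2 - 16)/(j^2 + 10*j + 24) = (j - 4)/(j + 6)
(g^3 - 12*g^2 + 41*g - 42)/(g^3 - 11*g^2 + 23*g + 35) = (g^2 - 5*g + 6)/(g^2 - 4*g - 5)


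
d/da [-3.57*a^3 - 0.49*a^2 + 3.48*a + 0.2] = -10.71*a^2 - 0.98*a + 3.48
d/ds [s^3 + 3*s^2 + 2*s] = 3*s^2 + 6*s + 2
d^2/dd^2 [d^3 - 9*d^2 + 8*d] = 6*d - 18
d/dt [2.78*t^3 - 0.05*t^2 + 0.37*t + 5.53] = 8.34*t^2 - 0.1*t + 0.37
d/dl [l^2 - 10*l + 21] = 2*l - 10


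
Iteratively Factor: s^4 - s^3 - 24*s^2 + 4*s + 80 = (s - 2)*(s^3 + s^2 - 22*s - 40) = (s - 2)*(s + 4)*(s^2 - 3*s - 10) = (s - 2)*(s + 2)*(s + 4)*(s - 5)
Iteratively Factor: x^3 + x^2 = (x)*(x^2 + x) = x^2*(x + 1)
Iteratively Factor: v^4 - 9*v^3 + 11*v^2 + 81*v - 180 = (v - 5)*(v^3 - 4*v^2 - 9*v + 36) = (v - 5)*(v - 4)*(v^2 - 9) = (v - 5)*(v - 4)*(v + 3)*(v - 3)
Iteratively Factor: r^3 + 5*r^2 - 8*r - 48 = (r - 3)*(r^2 + 8*r + 16) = (r - 3)*(r + 4)*(r + 4)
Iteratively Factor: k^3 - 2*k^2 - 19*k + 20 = (k - 5)*(k^2 + 3*k - 4) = (k - 5)*(k - 1)*(k + 4)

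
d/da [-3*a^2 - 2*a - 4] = -6*a - 2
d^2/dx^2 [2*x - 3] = 0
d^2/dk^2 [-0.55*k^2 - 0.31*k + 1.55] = -1.10000000000000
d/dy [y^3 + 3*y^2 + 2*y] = 3*y^2 + 6*y + 2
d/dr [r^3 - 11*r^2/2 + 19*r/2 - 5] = 3*r^2 - 11*r + 19/2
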